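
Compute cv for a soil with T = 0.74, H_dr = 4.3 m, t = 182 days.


Using cv = T * H_dr^2 / t
H_dr^2 = 4.3^2 = 18.49
cv = 0.74 * 18.49 / 182
cv = 0.07518 m^2/day


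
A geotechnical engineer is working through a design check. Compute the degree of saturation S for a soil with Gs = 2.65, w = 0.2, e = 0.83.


Result: 0.6386

Derivation:
Using S = Gs * w / e
S = 2.65 * 0.2 / 0.83
S = 0.6386


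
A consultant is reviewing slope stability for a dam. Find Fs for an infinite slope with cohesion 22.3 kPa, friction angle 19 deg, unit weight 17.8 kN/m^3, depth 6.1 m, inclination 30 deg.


Using Fs = c / (gamma*H*sin(beta)*cos(beta)) + tan(phi)/tan(beta)
Cohesion contribution = 22.3 / (17.8*6.1*sin(30)*cos(30))
Cohesion contribution = 0.474301
Friction contribution = tan(19)/tan(30) = 0.596393
Fs = 0.474301 + 0.596393
Fs = 1.071


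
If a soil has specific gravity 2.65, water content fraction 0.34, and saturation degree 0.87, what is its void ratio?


Result: 1.0356

Derivation:
Using the relation e = Gs * w / S
e = 2.65 * 0.34 / 0.87
e = 1.0356


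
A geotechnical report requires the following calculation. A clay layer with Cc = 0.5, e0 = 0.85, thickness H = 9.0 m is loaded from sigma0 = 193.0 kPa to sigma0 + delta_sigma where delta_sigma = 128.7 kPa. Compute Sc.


Using Sc = Cc * H / (1 + e0) * log10((sigma0 + delta_sigma) / sigma0)
Stress ratio = (193.0 + 128.7) / 193.0 = 1.66684
log10(1.66684) = 0.221894
Cc * H / (1 + e0) = 0.5 * 9.0 / (1 + 0.85) = 2.43243
Sc = 2.43243 * 0.221894
Sc = 0.5397 m


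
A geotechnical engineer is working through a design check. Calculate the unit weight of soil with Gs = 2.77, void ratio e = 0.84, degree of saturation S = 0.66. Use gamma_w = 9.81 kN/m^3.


Result: 17.724 kN/m^3

Derivation:
Using gamma = gamma_w * (Gs + S*e) / (1 + e)
Numerator: Gs + S*e = 2.77 + 0.66*0.84 = 3.3244
Denominator: 1 + e = 1 + 0.84 = 1.84
gamma = 9.81 * 3.3244 / 1.84
gamma = 17.724 kN/m^3


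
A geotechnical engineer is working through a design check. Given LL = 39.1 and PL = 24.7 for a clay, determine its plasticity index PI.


Using PI = LL - PL
PI = 39.1 - 24.7
PI = 14.4


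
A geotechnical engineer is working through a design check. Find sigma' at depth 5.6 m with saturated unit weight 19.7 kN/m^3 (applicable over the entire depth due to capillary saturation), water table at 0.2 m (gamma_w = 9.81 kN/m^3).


Result: 57.35 kPa

Derivation:
Total stress = gamma_sat * depth
sigma = 19.7 * 5.6 = 110.32 kPa
Pore water pressure u = gamma_w * (depth - d_wt)
u = 9.81 * (5.6 - 0.2) = 52.974 kPa
Effective stress = sigma - u
sigma' = 110.32 - 52.974 = 57.35 kPa


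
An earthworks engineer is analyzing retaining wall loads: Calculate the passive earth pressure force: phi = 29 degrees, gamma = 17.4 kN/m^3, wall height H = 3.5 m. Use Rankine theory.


Compute passive earth pressure coefficient:
Kp = tan^2(45 + phi/2) = tan^2(59.5) = 2.88206
Compute passive force:
Pp = 0.5 * Kp * gamma * H^2
Pp = 0.5 * 2.88206 * 17.4 * 3.5^2
Pp = 307.16 kN/m


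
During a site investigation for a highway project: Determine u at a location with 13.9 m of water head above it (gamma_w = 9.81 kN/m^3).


Result: 136.36 kPa

Derivation:
Using u = gamma_w * h_w
u = 9.81 * 13.9
u = 136.36 kPa


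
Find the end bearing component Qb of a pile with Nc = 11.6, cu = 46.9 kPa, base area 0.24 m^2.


Using Qb = Nc * cu * Ab
Qb = 11.6 * 46.9 * 0.24
Qb = 130.57 kN


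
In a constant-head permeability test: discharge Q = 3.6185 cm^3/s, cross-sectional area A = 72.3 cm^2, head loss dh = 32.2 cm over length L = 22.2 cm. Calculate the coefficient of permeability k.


Compute hydraulic gradient:
i = dh / L = 32.2 / 22.2 = 1.45045
Then apply Darcy's law:
k = Q / (A * i)
k = 3.6185 / (72.3 * 1.45045)
k = 3.6185 / 104.868
k = 0.034505 cm/s


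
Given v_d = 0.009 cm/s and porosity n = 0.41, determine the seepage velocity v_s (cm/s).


Result: 0.02195 cm/s

Derivation:
Using v_s = v_d / n
v_s = 0.009 / 0.41
v_s = 0.02195 cm/s


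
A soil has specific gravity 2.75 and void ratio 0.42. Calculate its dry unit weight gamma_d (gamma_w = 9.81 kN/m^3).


Result: 18.998 kN/m^3

Derivation:
Using gamma_d = Gs * gamma_w / (1 + e)
gamma_d = 2.75 * 9.81 / (1 + 0.42)
gamma_d = 2.75 * 9.81 / 1.42
gamma_d = 18.998 kN/m^3


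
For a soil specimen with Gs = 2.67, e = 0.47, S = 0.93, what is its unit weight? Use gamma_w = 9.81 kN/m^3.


Result: 20.735 kN/m^3

Derivation:
Using gamma = gamma_w * (Gs + S*e) / (1 + e)
Numerator: Gs + S*e = 2.67 + 0.93*0.47 = 3.1071
Denominator: 1 + e = 1 + 0.47 = 1.47
gamma = 9.81 * 3.1071 / 1.47
gamma = 20.735 kN/m^3


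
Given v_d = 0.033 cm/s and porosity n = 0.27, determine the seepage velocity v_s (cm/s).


Using v_s = v_d / n
v_s = 0.033 / 0.27
v_s = 0.12222 cm/s


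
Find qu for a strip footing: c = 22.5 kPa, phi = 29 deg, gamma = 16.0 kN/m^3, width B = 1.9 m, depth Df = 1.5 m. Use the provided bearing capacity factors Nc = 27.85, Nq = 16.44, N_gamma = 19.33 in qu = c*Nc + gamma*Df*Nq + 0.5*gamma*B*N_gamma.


Compute qu = c*Nc + gamma*Df*Nq + 0.5*gamma*B*N_gamma
Term 1: 22.5 * 27.85 = 626.625
Term 2: 16.0 * 1.5 * 16.44 = 394.56
Term 3: 0.5 * 16.0 * 1.9 * 19.33 = 293.816
qu = 626.625 + 394.56 + 293.816
qu = 1315.0 kPa


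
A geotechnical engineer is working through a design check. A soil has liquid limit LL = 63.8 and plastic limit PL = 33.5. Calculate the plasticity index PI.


Result: 30.3

Derivation:
Using PI = LL - PL
PI = 63.8 - 33.5
PI = 30.3


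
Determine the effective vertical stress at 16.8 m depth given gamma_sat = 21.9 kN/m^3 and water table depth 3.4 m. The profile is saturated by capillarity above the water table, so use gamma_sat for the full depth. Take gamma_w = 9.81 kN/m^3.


Total stress = gamma_sat * depth
sigma = 21.9 * 16.8 = 367.92 kPa
Pore water pressure u = gamma_w * (depth - d_wt)
u = 9.81 * (16.8 - 3.4) = 131.454 kPa
Effective stress = sigma - u
sigma' = 367.92 - 131.454 = 236.47 kPa


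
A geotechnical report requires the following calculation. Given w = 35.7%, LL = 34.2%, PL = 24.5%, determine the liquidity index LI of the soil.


First compute the plasticity index:
PI = LL - PL = 34.2 - 24.5 = 9.7
Then compute the liquidity index:
LI = (w - PL) / PI
LI = (35.7 - 24.5) / 9.7
LI = 1.155


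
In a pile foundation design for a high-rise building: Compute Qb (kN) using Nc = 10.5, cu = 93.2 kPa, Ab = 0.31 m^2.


Using Qb = Nc * cu * Ab
Qb = 10.5 * 93.2 * 0.31
Qb = 303.37 kN


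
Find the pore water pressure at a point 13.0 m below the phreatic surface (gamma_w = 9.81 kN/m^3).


Using u = gamma_w * h_w
u = 9.81 * 13.0
u = 127.53 kPa


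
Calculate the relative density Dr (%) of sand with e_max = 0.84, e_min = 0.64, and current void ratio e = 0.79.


Using Dr = (e_max - e) / (e_max - e_min) * 100
e_max - e = 0.84 - 0.79 = 0.05
e_max - e_min = 0.84 - 0.64 = 0.2
Dr = 0.05 / 0.2 * 100
Dr = 25.0 %


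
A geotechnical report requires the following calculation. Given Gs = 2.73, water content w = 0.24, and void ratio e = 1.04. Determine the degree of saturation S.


Result: 0.63

Derivation:
Using S = Gs * w / e
S = 2.73 * 0.24 / 1.04
S = 0.63


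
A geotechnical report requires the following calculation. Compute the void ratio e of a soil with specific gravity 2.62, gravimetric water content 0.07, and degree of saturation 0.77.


Using the relation e = Gs * w / S
e = 2.62 * 0.07 / 0.77
e = 0.2382


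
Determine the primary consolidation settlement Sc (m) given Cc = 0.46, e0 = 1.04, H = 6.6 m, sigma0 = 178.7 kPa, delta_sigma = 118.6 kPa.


Using Sc = Cc * H / (1 + e0) * log10((sigma0 + delta_sigma) / sigma0)
Stress ratio = (178.7 + 118.6) / 178.7 = 1.66368
log10(1.66368) = 0.22107
Cc * H / (1 + e0) = 0.46 * 6.6 / (1 + 1.04) = 1.48824
Sc = 1.48824 * 0.22107
Sc = 0.329 m


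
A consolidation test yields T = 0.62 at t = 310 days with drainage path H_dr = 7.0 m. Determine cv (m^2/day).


Result: 0.098 m^2/day

Derivation:
Using cv = T * H_dr^2 / t
H_dr^2 = 7.0^2 = 49.0
cv = 0.62 * 49.0 / 310
cv = 0.098 m^2/day


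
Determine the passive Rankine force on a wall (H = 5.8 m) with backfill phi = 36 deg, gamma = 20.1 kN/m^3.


Compute passive earth pressure coefficient:
Kp = tan^2(45 + phi/2) = tan^2(63.0) = 3.85184
Compute passive force:
Pp = 0.5 * Kp * gamma * H^2
Pp = 0.5 * 3.85184 * 20.1 * 5.8^2
Pp = 1302.24 kN/m


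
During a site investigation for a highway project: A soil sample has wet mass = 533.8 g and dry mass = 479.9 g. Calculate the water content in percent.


Using w = (m_wet - m_dry) / m_dry * 100
m_wet - m_dry = 533.8 - 479.9 = 53.9 g
w = 53.9 / 479.9 * 100
w = 11.23 %


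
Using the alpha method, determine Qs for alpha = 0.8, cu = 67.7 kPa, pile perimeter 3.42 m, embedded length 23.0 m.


Using Qs = alpha * cu * perimeter * L
Qs = 0.8 * 67.7 * 3.42 * 23.0
Qs = 4260.23 kN


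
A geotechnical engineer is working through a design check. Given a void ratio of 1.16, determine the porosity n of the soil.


Using the relation n = e / (1 + e)
n = 1.16 / (1 + 1.16)
n = 1.16 / 2.16
n = 0.537


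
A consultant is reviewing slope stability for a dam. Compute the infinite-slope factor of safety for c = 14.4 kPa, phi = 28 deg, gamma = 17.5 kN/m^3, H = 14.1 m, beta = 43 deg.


Using Fs = c / (gamma*H*sin(beta)*cos(beta)) + tan(phi)/tan(beta)
Cohesion contribution = 14.4 / (17.5*14.1*sin(43)*cos(43))
Cohesion contribution = 0.117002
Friction contribution = tan(28)/tan(43) = 0.570189
Fs = 0.117002 + 0.570189
Fs = 0.687


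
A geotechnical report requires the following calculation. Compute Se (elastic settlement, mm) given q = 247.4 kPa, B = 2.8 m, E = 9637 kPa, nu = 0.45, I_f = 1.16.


Result: 66.497 mm

Derivation:
Using Se = q * B * (1 - nu^2) * I_f / E
1 - nu^2 = 1 - 0.45^2 = 0.7975
Se = 247.4 * 2.8 * 0.7975 * 1.16 / 9637
Se = 0.066497 m
Convert to mm: Se = 0.066497 * 1000 = 66.497 mm


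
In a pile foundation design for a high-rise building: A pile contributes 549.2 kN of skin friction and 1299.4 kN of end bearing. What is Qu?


Using Qu = Qf + Qb
Qu = 549.2 + 1299.4
Qu = 1848.6 kN


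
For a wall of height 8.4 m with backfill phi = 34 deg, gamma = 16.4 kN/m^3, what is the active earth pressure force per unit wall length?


Result: 163.58 kN/m

Derivation:
Compute active earth pressure coefficient:
Ka = tan^2(45 - phi/2) = tan^2(28.0) = 0.282715
Compute active force:
Pa = 0.5 * Ka * gamma * H^2
Pa = 0.5 * 0.282715 * 16.4 * 8.4^2
Pa = 163.58 kN/m


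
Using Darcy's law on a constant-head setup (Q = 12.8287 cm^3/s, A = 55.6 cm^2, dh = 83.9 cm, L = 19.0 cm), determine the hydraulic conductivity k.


Compute hydraulic gradient:
i = dh / L = 83.9 / 19.0 = 4.41579
Then apply Darcy's law:
k = Q / (A * i)
k = 12.8287 / (55.6 * 4.41579)
k = 12.8287 / 245.518
k = 0.052252 cm/s


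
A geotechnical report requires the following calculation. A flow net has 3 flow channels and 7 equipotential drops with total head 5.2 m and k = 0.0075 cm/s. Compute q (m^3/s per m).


Convert k to m/s for unit consistency with H:
k = 0.0075 cm/s = 0.0075 / 100 m/s = 7.5e-05 m/s
Using q = k * H * Nf / Nd
Nf / Nd = 3 / 7 = 0.4286
q = 7.5e-05 * 5.2 * 0.4286
q = 0.0001671 m^3/s per m


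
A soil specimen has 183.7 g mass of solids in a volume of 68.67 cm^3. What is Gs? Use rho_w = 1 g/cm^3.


Using Gs = m_s / (V_s * rho_w)
Since rho_w = 1 g/cm^3:
Gs = 183.7 / 68.67
Gs = 2.675


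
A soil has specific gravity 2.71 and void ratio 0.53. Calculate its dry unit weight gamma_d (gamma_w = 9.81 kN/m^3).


Using gamma_d = Gs * gamma_w / (1 + e)
gamma_d = 2.71 * 9.81 / (1 + 0.53)
gamma_d = 2.71 * 9.81 / 1.53
gamma_d = 17.376 kN/m^3


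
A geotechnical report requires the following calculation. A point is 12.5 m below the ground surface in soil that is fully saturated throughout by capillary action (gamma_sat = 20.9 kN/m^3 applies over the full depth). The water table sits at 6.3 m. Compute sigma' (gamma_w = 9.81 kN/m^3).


Total stress = gamma_sat * depth
sigma = 20.9 * 12.5 = 261.25 kPa
Pore water pressure u = gamma_w * (depth - d_wt)
u = 9.81 * (12.5 - 6.3) = 60.822 kPa
Effective stress = sigma - u
sigma' = 261.25 - 60.822 = 200.43 kPa


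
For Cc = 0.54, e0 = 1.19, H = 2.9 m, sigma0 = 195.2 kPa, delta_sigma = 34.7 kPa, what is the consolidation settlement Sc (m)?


Result: 0.0508 m

Derivation:
Using Sc = Cc * H / (1 + e0) * log10((sigma0 + delta_sigma) / sigma0)
Stress ratio = (195.2 + 34.7) / 195.2 = 1.17777
log10(1.17777) = 0.0710592
Cc * H / (1 + e0) = 0.54 * 2.9 / (1 + 1.19) = 0.715068
Sc = 0.715068 * 0.0710592
Sc = 0.0508 m


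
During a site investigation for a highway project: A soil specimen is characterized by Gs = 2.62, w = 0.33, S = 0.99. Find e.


Using the relation e = Gs * w / S
e = 2.62 * 0.33 / 0.99
e = 0.8733


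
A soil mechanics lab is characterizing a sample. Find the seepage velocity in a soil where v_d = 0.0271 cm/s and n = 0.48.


Using v_s = v_d / n
v_s = 0.0271 / 0.48
v_s = 0.05646 cm/s


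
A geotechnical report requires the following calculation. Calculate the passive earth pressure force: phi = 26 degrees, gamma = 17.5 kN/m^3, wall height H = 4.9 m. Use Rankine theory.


Compute passive earth pressure coefficient:
Kp = tan^2(45 + phi/2) = tan^2(58.0) = 2.561071
Compute passive force:
Pp = 0.5 * Kp * gamma * H^2
Pp = 0.5 * 2.561071 * 17.5 * 4.9^2
Pp = 538.05 kN/m


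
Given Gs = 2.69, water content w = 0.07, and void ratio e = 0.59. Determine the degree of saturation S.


Using S = Gs * w / e
S = 2.69 * 0.07 / 0.59
S = 0.3192


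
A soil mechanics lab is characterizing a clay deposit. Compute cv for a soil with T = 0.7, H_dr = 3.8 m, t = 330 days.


Using cv = T * H_dr^2 / t
H_dr^2 = 3.8^2 = 14.44
cv = 0.7 * 14.44 / 330
cv = 0.03063 m^2/day


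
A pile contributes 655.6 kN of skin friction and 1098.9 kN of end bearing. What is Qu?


Result: 1754.5 kN

Derivation:
Using Qu = Qf + Qb
Qu = 655.6 + 1098.9
Qu = 1754.5 kN


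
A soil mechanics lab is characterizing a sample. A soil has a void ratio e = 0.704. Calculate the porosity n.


Using the relation n = e / (1 + e)
n = 0.704 / (1 + 0.704)
n = 0.704 / 1.704
n = 0.4131


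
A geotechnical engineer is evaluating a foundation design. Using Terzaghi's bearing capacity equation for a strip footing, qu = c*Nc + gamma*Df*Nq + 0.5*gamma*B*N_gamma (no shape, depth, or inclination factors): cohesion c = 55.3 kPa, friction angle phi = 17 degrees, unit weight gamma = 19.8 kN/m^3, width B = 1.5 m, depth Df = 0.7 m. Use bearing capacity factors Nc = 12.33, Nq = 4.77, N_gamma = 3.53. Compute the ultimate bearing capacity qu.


Compute qu = c*Nc + gamma*Df*Nq + 0.5*gamma*B*N_gamma
Term 1: 55.3 * 12.33 = 681.849
Term 2: 19.8 * 0.7 * 4.77 = 66.1122
Term 3: 0.5 * 19.8 * 1.5 * 3.53 = 52.4205
qu = 681.849 + 66.1122 + 52.4205
qu = 800.38 kPa


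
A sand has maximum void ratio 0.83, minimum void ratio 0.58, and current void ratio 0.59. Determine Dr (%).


Result: 96.0 %

Derivation:
Using Dr = (e_max - e) / (e_max - e_min) * 100
e_max - e = 0.83 - 0.59 = 0.24
e_max - e_min = 0.83 - 0.58 = 0.25
Dr = 0.24 / 0.25 * 100
Dr = 96.0 %


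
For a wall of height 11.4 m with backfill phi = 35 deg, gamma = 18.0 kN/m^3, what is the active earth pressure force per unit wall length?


Compute active earth pressure coefficient:
Ka = tan^2(45 - phi/2) = tan^2(27.5) = 0.27099
Compute active force:
Pa = 0.5 * Ka * gamma * H^2
Pa = 0.5 * 0.27099 * 18.0 * 11.4^2
Pa = 316.96 kN/m


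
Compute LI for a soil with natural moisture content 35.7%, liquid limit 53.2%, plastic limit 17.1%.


First compute the plasticity index:
PI = LL - PL = 53.2 - 17.1 = 36.1
Then compute the liquidity index:
LI = (w - PL) / PI
LI = (35.7 - 17.1) / 36.1
LI = 0.515


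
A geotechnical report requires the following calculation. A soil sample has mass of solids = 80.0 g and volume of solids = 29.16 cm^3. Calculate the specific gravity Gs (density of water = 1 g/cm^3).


Using Gs = m_s / (V_s * rho_w)
Since rho_w = 1 g/cm^3:
Gs = 80.0 / 29.16
Gs = 2.743


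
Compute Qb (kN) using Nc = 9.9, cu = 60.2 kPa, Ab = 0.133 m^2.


Using Qb = Nc * cu * Ab
Qb = 9.9 * 60.2 * 0.133
Qb = 79.27 kN


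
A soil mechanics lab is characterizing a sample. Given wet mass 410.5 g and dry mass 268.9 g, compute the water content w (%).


Using w = (m_wet - m_dry) / m_dry * 100
m_wet - m_dry = 410.5 - 268.9 = 141.6 g
w = 141.6 / 268.9 * 100
w = 52.66 %


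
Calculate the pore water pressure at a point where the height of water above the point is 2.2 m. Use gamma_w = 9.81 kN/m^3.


Using u = gamma_w * h_w
u = 9.81 * 2.2
u = 21.58 kPa


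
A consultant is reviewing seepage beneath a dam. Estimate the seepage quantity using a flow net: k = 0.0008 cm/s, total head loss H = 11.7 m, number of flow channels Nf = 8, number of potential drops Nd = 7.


Convert k to m/s for unit consistency with H:
k = 0.0008 cm/s = 0.0008 / 100 m/s = 8e-06 m/s
Using q = k * H * Nf / Nd
Nf / Nd = 8 / 7 = 1.1429
q = 8e-06 * 11.7 * 1.1429
q = 0.000107 m^3/s per m


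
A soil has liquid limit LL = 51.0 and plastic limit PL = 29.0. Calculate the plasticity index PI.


Result: 22.0

Derivation:
Using PI = LL - PL
PI = 51.0 - 29.0
PI = 22.0


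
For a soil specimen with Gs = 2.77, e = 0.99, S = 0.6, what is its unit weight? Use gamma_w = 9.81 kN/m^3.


Result: 16.583 kN/m^3

Derivation:
Using gamma = gamma_w * (Gs + S*e) / (1 + e)
Numerator: Gs + S*e = 2.77 + 0.6*0.99 = 3.364
Denominator: 1 + e = 1 + 0.99 = 1.99
gamma = 9.81 * 3.364 / 1.99
gamma = 16.583 kN/m^3


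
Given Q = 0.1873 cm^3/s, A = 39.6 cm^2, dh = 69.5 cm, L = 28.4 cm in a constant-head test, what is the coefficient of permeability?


Result: 0.001933 cm/s

Derivation:
Compute hydraulic gradient:
i = dh / L = 69.5 / 28.4 = 2.44718
Then apply Darcy's law:
k = Q / (A * i)
k = 0.1873 / (39.6 * 2.44718)
k = 0.1873 / 96.9085
k = 0.001933 cm/s


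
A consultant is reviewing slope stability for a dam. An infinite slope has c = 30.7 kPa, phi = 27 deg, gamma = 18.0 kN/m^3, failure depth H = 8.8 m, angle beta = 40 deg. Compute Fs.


Using Fs = c / (gamma*H*sin(beta)*cos(beta)) + tan(phi)/tan(beta)
Cohesion contribution = 30.7 / (18.0*8.8*sin(40)*cos(40))
Cohesion contribution = 0.393606
Friction contribution = tan(27)/tan(40) = 0.607229
Fs = 0.393606 + 0.607229
Fs = 1.001


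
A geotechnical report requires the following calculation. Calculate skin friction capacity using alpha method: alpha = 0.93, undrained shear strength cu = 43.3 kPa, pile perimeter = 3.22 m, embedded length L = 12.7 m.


Using Qs = alpha * cu * perimeter * L
Qs = 0.93 * 43.3 * 3.22 * 12.7
Qs = 1646.76 kN


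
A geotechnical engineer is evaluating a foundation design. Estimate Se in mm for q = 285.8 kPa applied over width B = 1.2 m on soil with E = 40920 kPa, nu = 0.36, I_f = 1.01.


Using Se = q * B * (1 - nu^2) * I_f / E
1 - nu^2 = 1 - 0.36^2 = 0.8704
Se = 285.8 * 1.2 * 0.8704 * 1.01 / 40920
Se = 0.007368 m
Convert to mm: Se = 0.007368 * 1000 = 7.368 mm


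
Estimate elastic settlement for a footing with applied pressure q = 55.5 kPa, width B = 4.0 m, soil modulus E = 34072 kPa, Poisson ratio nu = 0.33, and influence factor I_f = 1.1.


Result: 6.387 mm

Derivation:
Using Se = q * B * (1 - nu^2) * I_f / E
1 - nu^2 = 1 - 0.33^2 = 0.8911
Se = 55.5 * 4.0 * 0.8911 * 1.1 / 34072
Se = 0.006387 m
Convert to mm: Se = 0.006387 * 1000 = 6.387 mm


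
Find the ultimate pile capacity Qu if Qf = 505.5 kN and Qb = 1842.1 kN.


Using Qu = Qf + Qb
Qu = 505.5 + 1842.1
Qu = 2347.6 kN


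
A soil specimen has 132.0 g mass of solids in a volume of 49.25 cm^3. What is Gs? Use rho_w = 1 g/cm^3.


Using Gs = m_s / (V_s * rho_w)
Since rho_w = 1 g/cm^3:
Gs = 132.0 / 49.25
Gs = 2.68


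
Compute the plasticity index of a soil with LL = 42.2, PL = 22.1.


Using PI = LL - PL
PI = 42.2 - 22.1
PI = 20.1


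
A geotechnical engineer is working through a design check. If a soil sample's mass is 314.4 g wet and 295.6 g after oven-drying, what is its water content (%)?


Using w = (m_wet - m_dry) / m_dry * 100
m_wet - m_dry = 314.4 - 295.6 = 18.8 g
w = 18.8 / 295.6 * 100
w = 6.36 %


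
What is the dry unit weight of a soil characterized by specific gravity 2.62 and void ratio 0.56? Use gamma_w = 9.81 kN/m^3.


Using gamma_d = Gs * gamma_w / (1 + e)
gamma_d = 2.62 * 9.81 / (1 + 0.56)
gamma_d = 2.62 * 9.81 / 1.56
gamma_d = 16.476 kN/m^3


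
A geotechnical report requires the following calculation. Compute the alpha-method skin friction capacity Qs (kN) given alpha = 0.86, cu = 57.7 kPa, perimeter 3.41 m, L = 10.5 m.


Using Qs = alpha * cu * perimeter * L
Qs = 0.86 * 57.7 * 3.41 * 10.5
Qs = 1776.72 kN


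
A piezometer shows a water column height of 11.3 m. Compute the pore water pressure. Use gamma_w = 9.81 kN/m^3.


Using u = gamma_w * h_w
u = 9.81 * 11.3
u = 110.85 kPa


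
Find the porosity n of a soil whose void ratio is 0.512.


Using the relation n = e / (1 + e)
n = 0.512 / (1 + 0.512)
n = 0.512 / 1.512
n = 0.3386


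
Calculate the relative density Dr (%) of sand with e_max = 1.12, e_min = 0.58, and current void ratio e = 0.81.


Result: 57.41 %

Derivation:
Using Dr = (e_max - e) / (e_max - e_min) * 100
e_max - e = 1.12 - 0.81 = 0.31
e_max - e_min = 1.12 - 0.58 = 0.54
Dr = 0.31 / 0.54 * 100
Dr = 57.41 %


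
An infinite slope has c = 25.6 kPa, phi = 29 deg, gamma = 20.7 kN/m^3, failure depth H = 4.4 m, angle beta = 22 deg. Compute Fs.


Using Fs = c / (gamma*H*sin(beta)*cos(beta)) + tan(phi)/tan(beta)
Cohesion contribution = 25.6 / (20.7*4.4*sin(22)*cos(22))
Cohesion contribution = 0.809237
Friction contribution = tan(29)/tan(22) = 1.37196
Fs = 0.809237 + 1.37196
Fs = 2.181


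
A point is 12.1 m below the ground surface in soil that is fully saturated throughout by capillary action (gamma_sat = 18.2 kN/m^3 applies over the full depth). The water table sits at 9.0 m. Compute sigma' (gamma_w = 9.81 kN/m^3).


Total stress = gamma_sat * depth
sigma = 18.2 * 12.1 = 220.22 kPa
Pore water pressure u = gamma_w * (depth - d_wt)
u = 9.81 * (12.1 - 9.0) = 30.411 kPa
Effective stress = sigma - u
sigma' = 220.22 - 30.411 = 189.81 kPa


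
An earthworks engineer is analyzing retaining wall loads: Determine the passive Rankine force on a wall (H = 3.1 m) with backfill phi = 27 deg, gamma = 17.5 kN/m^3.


Compute passive earth pressure coefficient:
Kp = tan^2(45 + phi/2) = tan^2(58.5) = 2.66294
Compute passive force:
Pp = 0.5 * Kp * gamma * H^2
Pp = 0.5 * 2.66294 * 17.5 * 3.1^2
Pp = 223.92 kN/m


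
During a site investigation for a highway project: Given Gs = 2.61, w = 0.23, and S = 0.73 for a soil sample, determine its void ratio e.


Using the relation e = Gs * w / S
e = 2.61 * 0.23 / 0.73
e = 0.8223


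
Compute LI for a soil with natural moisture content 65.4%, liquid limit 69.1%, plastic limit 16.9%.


First compute the plasticity index:
PI = LL - PL = 69.1 - 16.9 = 52.2
Then compute the liquidity index:
LI = (w - PL) / PI
LI = (65.4 - 16.9) / 52.2
LI = 0.929


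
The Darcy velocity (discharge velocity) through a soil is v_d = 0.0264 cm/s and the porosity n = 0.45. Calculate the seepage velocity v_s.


Using v_s = v_d / n
v_s = 0.0264 / 0.45
v_s = 0.05867 cm/s


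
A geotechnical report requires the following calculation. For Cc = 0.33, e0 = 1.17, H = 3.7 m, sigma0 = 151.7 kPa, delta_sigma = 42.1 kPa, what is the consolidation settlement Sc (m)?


Result: 0.0599 m

Derivation:
Using Sc = Cc * H / (1 + e0) * log10((sigma0 + delta_sigma) / sigma0)
Stress ratio = (151.7 + 42.1) / 151.7 = 1.27752
log10(1.27752) = 0.106368
Cc * H / (1 + e0) = 0.33 * 3.7 / (1 + 1.17) = 0.562673
Sc = 0.562673 * 0.106368
Sc = 0.0599 m


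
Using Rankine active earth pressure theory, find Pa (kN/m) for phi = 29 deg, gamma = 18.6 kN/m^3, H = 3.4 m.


Compute active earth pressure coefficient:
Ka = tan^2(45 - phi/2) = tan^2(30.5) = 0.346974
Compute active force:
Pa = 0.5 * Ka * gamma * H^2
Pa = 0.5 * 0.346974 * 18.6 * 3.4^2
Pa = 37.3 kN/m


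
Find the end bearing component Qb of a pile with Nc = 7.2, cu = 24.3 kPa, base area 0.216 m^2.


Result: 37.79 kN

Derivation:
Using Qb = Nc * cu * Ab
Qb = 7.2 * 24.3 * 0.216
Qb = 37.79 kN


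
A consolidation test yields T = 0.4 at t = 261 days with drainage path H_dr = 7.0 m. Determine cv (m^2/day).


Using cv = T * H_dr^2 / t
H_dr^2 = 7.0^2 = 49.0
cv = 0.4 * 49.0 / 261
cv = 0.0751 m^2/day


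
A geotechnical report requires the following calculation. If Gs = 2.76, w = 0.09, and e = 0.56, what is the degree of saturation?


Result: 0.4436

Derivation:
Using S = Gs * w / e
S = 2.76 * 0.09 / 0.56
S = 0.4436


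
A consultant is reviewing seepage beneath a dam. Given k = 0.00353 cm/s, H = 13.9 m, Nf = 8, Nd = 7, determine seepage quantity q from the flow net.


Result: 0.0005608 m^3/s per m

Derivation:
Convert k to m/s for unit consistency with H:
k = 0.00353 cm/s = 0.00353 / 100 m/s = 3.53e-05 m/s
Using q = k * H * Nf / Nd
Nf / Nd = 8 / 7 = 1.1429
q = 3.53e-05 * 13.9 * 1.1429
q = 0.0005608 m^3/s per m


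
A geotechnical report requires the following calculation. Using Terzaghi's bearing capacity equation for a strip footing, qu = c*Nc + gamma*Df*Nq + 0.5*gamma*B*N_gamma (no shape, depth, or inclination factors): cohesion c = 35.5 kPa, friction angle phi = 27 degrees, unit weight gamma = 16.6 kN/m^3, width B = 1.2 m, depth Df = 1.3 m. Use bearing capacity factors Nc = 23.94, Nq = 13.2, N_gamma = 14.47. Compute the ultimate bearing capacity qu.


Result: 1278.85 kPa

Derivation:
Compute qu = c*Nc + gamma*Df*Nq + 0.5*gamma*B*N_gamma
Term 1: 35.5 * 23.94 = 849.87
Term 2: 16.6 * 1.3 * 13.2 = 284.856
Term 3: 0.5 * 16.6 * 1.2 * 14.47 = 144.1212
qu = 849.87 + 284.856 + 144.1212
qu = 1278.85 kPa


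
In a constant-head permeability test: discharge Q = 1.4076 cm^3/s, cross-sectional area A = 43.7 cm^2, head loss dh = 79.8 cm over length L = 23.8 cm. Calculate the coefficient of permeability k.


Result: 0.009607 cm/s

Derivation:
Compute hydraulic gradient:
i = dh / L = 79.8 / 23.8 = 3.35294
Then apply Darcy's law:
k = Q / (A * i)
k = 1.4076 / (43.7 * 3.35294)
k = 1.4076 / 146.524
k = 0.009607 cm/s


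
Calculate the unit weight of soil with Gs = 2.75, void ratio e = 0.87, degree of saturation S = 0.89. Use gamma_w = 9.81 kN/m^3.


Result: 18.488 kN/m^3

Derivation:
Using gamma = gamma_w * (Gs + S*e) / (1 + e)
Numerator: Gs + S*e = 2.75 + 0.89*0.87 = 3.5243
Denominator: 1 + e = 1 + 0.87 = 1.87
gamma = 9.81 * 3.5243 / 1.87
gamma = 18.488 kN/m^3


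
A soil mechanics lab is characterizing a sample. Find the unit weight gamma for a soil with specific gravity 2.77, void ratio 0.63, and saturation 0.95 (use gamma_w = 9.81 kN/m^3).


Using gamma = gamma_w * (Gs + S*e) / (1 + e)
Numerator: Gs + S*e = 2.77 + 0.95*0.63 = 3.3685
Denominator: 1 + e = 1 + 0.63 = 1.63
gamma = 9.81 * 3.3685 / 1.63
gamma = 20.273 kN/m^3


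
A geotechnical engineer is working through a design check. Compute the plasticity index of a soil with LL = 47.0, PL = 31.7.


Using PI = LL - PL
PI = 47.0 - 31.7
PI = 15.3


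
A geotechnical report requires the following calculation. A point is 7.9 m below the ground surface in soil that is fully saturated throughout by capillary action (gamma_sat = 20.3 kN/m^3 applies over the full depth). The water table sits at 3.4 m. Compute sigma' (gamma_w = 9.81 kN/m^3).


Total stress = gamma_sat * depth
sigma = 20.3 * 7.9 = 160.37 kPa
Pore water pressure u = gamma_w * (depth - d_wt)
u = 9.81 * (7.9 - 3.4) = 44.145 kPa
Effective stress = sigma - u
sigma' = 160.37 - 44.145 = 116.23 kPa


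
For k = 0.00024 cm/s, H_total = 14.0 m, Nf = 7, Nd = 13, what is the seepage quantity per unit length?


Result: 1.809e-05 m^3/s per m

Derivation:
Convert k to m/s for unit consistency with H:
k = 0.00024 cm/s = 0.00024 / 100 m/s = 2.4e-06 m/s
Using q = k * H * Nf / Nd
Nf / Nd = 7 / 13 = 0.5385
q = 2.4e-06 * 14.0 * 0.5385
q = 1.809e-05 m^3/s per m


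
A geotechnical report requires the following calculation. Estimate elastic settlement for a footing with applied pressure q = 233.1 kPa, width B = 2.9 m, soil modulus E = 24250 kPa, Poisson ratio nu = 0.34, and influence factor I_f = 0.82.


Using Se = q * B * (1 - nu^2) * I_f / E
1 - nu^2 = 1 - 0.34^2 = 0.8844
Se = 233.1 * 2.9 * 0.8844 * 0.82 / 24250
Se = 0.020216 m
Convert to mm: Se = 0.020216 * 1000 = 20.216 mm


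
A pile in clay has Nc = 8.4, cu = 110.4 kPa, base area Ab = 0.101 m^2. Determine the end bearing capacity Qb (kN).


Result: 93.66 kN

Derivation:
Using Qb = Nc * cu * Ab
Qb = 8.4 * 110.4 * 0.101
Qb = 93.66 kN


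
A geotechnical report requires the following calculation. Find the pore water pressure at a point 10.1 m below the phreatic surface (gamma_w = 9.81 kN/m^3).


Using u = gamma_w * h_w
u = 9.81 * 10.1
u = 99.08 kPa


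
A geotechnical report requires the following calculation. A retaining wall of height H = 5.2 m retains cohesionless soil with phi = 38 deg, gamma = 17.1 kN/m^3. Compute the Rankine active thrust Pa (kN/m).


Compute active earth pressure coefficient:
Ka = tan^2(45 - phi/2) = tan^2(26.0) = 0.237883
Compute active force:
Pa = 0.5 * Ka * gamma * H^2
Pa = 0.5 * 0.237883 * 17.1 * 5.2^2
Pa = 55.0 kN/m


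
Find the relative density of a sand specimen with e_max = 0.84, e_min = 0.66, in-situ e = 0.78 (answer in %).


Result: 33.33 %

Derivation:
Using Dr = (e_max - e) / (e_max - e_min) * 100
e_max - e = 0.84 - 0.78 = 0.06
e_max - e_min = 0.84 - 0.66 = 0.18
Dr = 0.06 / 0.18 * 100
Dr = 33.33 %


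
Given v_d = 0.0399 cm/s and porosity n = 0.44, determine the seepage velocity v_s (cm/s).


Using v_s = v_d / n
v_s = 0.0399 / 0.44
v_s = 0.09068 cm/s


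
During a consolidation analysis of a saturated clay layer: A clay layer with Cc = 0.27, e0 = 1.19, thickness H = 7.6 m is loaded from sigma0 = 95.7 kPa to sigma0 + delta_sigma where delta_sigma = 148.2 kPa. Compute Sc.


Using Sc = Cc * H / (1 + e0) * log10((sigma0 + delta_sigma) / sigma0)
Stress ratio = (95.7 + 148.2) / 95.7 = 2.54859
log10(2.54859) = 0.4063
Cc * H / (1 + e0) = 0.27 * 7.6 / (1 + 1.19) = 0.936986
Sc = 0.936986 * 0.4063
Sc = 0.3807 m


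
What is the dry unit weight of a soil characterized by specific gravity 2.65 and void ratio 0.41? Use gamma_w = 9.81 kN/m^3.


Using gamma_d = Gs * gamma_w / (1 + e)
gamma_d = 2.65 * 9.81 / (1 + 0.41)
gamma_d = 2.65 * 9.81 / 1.41
gamma_d = 18.437 kN/m^3


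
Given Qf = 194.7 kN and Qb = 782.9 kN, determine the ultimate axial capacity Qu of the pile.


Using Qu = Qf + Qb
Qu = 194.7 + 782.9
Qu = 977.6 kN


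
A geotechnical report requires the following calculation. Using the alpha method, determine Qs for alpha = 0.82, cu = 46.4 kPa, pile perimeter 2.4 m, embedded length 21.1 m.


Result: 1926.75 kN

Derivation:
Using Qs = alpha * cu * perimeter * L
Qs = 0.82 * 46.4 * 2.4 * 21.1
Qs = 1926.75 kN


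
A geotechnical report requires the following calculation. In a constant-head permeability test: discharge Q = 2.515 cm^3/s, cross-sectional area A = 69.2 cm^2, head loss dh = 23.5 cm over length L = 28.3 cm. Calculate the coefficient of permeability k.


Compute hydraulic gradient:
i = dh / L = 23.5 / 28.3 = 0.830389
Then apply Darcy's law:
k = Q / (A * i)
k = 2.515 / (69.2 * 0.830389)
k = 2.515 / 57.4629
k = 0.043767 cm/s


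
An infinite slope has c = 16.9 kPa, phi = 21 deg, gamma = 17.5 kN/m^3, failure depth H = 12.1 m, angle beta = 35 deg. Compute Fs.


Result: 0.718

Derivation:
Using Fs = c / (gamma*H*sin(beta)*cos(beta)) + tan(phi)/tan(beta)
Cohesion contribution = 16.9 / (17.5*12.1*sin(35)*cos(35))
Cohesion contribution = 0.169866
Friction contribution = tan(21)/tan(35) = 0.548215
Fs = 0.169866 + 0.548215
Fs = 0.718


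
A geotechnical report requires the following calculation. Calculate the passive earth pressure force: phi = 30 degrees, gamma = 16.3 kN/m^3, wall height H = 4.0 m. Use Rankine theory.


Result: 391.2 kN/m

Derivation:
Compute passive earth pressure coefficient:
Kp = tan^2(45 + phi/2) = tan^2(60.0) = 3
Compute passive force:
Pp = 0.5 * Kp * gamma * H^2
Pp = 0.5 * 3 * 16.3 * 4.0^2
Pp = 391.2 kN/m


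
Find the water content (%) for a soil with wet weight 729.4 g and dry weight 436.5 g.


Using w = (m_wet - m_dry) / m_dry * 100
m_wet - m_dry = 729.4 - 436.5 = 292.9 g
w = 292.9 / 436.5 * 100
w = 67.1 %


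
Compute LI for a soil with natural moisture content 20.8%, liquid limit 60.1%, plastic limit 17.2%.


Result: 0.084

Derivation:
First compute the plasticity index:
PI = LL - PL = 60.1 - 17.2 = 42.9
Then compute the liquidity index:
LI = (w - PL) / PI
LI = (20.8 - 17.2) / 42.9
LI = 0.084


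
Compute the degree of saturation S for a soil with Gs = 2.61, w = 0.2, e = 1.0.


Using S = Gs * w / e
S = 2.61 * 0.2 / 1.0
S = 0.522


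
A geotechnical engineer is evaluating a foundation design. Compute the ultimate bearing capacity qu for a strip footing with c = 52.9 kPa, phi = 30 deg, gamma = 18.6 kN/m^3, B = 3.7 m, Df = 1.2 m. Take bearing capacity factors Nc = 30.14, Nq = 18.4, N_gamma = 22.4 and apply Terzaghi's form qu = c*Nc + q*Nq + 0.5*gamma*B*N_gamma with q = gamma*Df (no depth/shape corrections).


Compute qu = c*Nc + gamma*Df*Nq + 0.5*gamma*B*N_gamma
Term 1: 52.9 * 30.14 = 1594.406
Term 2: 18.6 * 1.2 * 18.4 = 410.688
Term 3: 0.5 * 18.6 * 3.7 * 22.4 = 770.784
qu = 1594.406 + 410.688 + 770.784
qu = 2775.88 kPa


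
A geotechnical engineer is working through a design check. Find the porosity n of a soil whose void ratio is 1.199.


Result: 0.5452

Derivation:
Using the relation n = e / (1 + e)
n = 1.199 / (1 + 1.199)
n = 1.199 / 2.199
n = 0.5452


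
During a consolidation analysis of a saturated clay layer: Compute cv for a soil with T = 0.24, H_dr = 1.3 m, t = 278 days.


Result: 0.00146 m^2/day

Derivation:
Using cv = T * H_dr^2 / t
H_dr^2 = 1.3^2 = 1.69
cv = 0.24 * 1.69 / 278
cv = 0.00146 m^2/day


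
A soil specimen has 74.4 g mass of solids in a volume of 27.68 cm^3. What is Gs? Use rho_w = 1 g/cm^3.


Using Gs = m_s / (V_s * rho_w)
Since rho_w = 1 g/cm^3:
Gs = 74.4 / 27.68
Gs = 2.688


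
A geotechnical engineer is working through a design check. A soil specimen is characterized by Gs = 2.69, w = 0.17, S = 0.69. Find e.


Using the relation e = Gs * w / S
e = 2.69 * 0.17 / 0.69
e = 0.6628


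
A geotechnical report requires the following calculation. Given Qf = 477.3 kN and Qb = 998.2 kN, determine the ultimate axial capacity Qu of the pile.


Using Qu = Qf + Qb
Qu = 477.3 + 998.2
Qu = 1475.5 kN


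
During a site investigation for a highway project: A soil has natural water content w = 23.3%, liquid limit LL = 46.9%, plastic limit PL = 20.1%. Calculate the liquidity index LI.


Result: 0.119

Derivation:
First compute the plasticity index:
PI = LL - PL = 46.9 - 20.1 = 26.8
Then compute the liquidity index:
LI = (w - PL) / PI
LI = (23.3 - 20.1) / 26.8
LI = 0.119


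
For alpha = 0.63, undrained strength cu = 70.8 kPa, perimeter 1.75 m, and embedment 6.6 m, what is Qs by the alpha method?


Using Qs = alpha * cu * perimeter * L
Qs = 0.63 * 70.8 * 1.75 * 6.6
Qs = 515.18 kN


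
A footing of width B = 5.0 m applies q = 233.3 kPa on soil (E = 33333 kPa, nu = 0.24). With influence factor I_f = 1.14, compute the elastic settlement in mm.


Result: 37.597 mm

Derivation:
Using Se = q * B * (1 - nu^2) * I_f / E
1 - nu^2 = 1 - 0.24^2 = 0.9424
Se = 233.3 * 5.0 * 0.9424 * 1.14 / 33333
Se = 0.037597 m
Convert to mm: Se = 0.037597 * 1000 = 37.597 mm


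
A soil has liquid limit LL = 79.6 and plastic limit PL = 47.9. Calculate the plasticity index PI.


Result: 31.7

Derivation:
Using PI = LL - PL
PI = 79.6 - 47.9
PI = 31.7


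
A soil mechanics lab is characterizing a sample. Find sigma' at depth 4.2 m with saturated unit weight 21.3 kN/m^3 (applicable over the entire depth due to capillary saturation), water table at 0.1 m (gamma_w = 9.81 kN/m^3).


Result: 49.24 kPa

Derivation:
Total stress = gamma_sat * depth
sigma = 21.3 * 4.2 = 89.46 kPa
Pore water pressure u = gamma_w * (depth - d_wt)
u = 9.81 * (4.2 - 0.1) = 40.221 kPa
Effective stress = sigma - u
sigma' = 89.46 - 40.221 = 49.24 kPa


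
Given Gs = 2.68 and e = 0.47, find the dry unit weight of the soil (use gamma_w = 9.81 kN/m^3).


Using gamma_d = Gs * gamma_w / (1 + e)
gamma_d = 2.68 * 9.81 / (1 + 0.47)
gamma_d = 2.68 * 9.81 / 1.47
gamma_d = 17.885 kN/m^3


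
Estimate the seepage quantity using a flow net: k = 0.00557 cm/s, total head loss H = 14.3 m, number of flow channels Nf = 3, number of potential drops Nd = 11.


Convert k to m/s for unit consistency with H:
k = 0.00557 cm/s = 0.00557 / 100 m/s = 5.57e-05 m/s
Using q = k * H * Nf / Nd
Nf / Nd = 3 / 11 = 0.2727
q = 5.57e-05 * 14.3 * 0.2727
q = 0.0002172 m^3/s per m


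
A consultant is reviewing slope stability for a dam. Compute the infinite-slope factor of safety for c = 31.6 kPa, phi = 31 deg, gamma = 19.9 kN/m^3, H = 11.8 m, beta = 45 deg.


Using Fs = c / (gamma*H*sin(beta)*cos(beta)) + tan(phi)/tan(beta)
Cohesion contribution = 31.6 / (19.9*11.8*sin(45)*cos(45))
Cohesion contribution = 0.269142
Friction contribution = tan(31)/tan(45) = 0.600861
Fs = 0.269142 + 0.600861
Fs = 0.87


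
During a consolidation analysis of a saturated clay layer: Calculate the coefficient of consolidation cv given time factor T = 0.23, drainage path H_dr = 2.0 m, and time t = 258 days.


Result: 0.00357 m^2/day

Derivation:
Using cv = T * H_dr^2 / t
H_dr^2 = 2.0^2 = 4.0
cv = 0.23 * 4.0 / 258
cv = 0.00357 m^2/day


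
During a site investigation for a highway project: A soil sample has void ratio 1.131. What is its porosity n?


Result: 0.5307

Derivation:
Using the relation n = e / (1 + e)
n = 1.131 / (1 + 1.131)
n = 1.131 / 2.131
n = 0.5307


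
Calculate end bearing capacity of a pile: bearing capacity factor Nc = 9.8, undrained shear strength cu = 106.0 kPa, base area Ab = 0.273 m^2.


Using Qb = Nc * cu * Ab
Qb = 9.8 * 106.0 * 0.273
Qb = 283.59 kN


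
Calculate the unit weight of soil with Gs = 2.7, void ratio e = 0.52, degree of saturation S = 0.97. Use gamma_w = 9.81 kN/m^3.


Using gamma = gamma_w * (Gs + S*e) / (1 + e)
Numerator: Gs + S*e = 2.7 + 0.97*0.52 = 3.2044
Denominator: 1 + e = 1 + 0.52 = 1.52
gamma = 9.81 * 3.2044 / 1.52
gamma = 20.681 kN/m^3


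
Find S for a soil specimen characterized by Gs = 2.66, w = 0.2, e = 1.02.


Result: 0.5216

Derivation:
Using S = Gs * w / e
S = 2.66 * 0.2 / 1.02
S = 0.5216


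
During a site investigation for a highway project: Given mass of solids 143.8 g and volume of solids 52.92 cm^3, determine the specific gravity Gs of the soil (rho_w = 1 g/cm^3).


Using Gs = m_s / (V_s * rho_w)
Since rho_w = 1 g/cm^3:
Gs = 143.8 / 52.92
Gs = 2.717


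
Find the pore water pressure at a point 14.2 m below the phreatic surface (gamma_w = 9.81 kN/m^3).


Using u = gamma_w * h_w
u = 9.81 * 14.2
u = 139.3 kPa


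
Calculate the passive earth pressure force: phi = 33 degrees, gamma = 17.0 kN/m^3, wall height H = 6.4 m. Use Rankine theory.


Compute passive earth pressure coefficient:
Kp = tan^2(45 + phi/2) = tan^2(61.5) = 3.39212
Compute passive force:
Pp = 0.5 * Kp * gamma * H^2
Pp = 0.5 * 3.39212 * 17.0 * 6.4^2
Pp = 1181.0 kN/m


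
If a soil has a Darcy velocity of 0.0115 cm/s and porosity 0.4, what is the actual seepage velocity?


Result: 0.02875 cm/s

Derivation:
Using v_s = v_d / n
v_s = 0.0115 / 0.4
v_s = 0.02875 cm/s


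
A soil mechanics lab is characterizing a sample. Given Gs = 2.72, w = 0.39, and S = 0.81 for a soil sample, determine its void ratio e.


Using the relation e = Gs * w / S
e = 2.72 * 0.39 / 0.81
e = 1.3096


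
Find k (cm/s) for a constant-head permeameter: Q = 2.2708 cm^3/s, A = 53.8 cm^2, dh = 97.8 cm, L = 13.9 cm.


Compute hydraulic gradient:
i = dh / L = 97.8 / 13.9 = 7.03597
Then apply Darcy's law:
k = Q / (A * i)
k = 2.2708 / (53.8 * 7.03597)
k = 2.2708 / 378.535
k = 0.005999 cm/s
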